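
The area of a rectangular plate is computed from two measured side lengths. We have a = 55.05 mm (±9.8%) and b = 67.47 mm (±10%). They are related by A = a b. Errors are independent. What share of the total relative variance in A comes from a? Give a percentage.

(δA/A)² = (1·δa/a)² + (1·δb/b)²
  a term: (1×0.0980)² = 0.00960
  b term: (1×0.100)² = 0.0100
Total = 0.0196. Share from a = 0.00960/0.0196 = 0.490.

49.0%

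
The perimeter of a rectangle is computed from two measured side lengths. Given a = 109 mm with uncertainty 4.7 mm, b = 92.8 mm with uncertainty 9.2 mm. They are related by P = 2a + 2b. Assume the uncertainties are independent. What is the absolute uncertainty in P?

20.7 mm

Sums and differences: (δP)² = Σ (cᵢ δxᵢ)².
  (2·δa)² = 88.4;  (2·δb)² = 339
δP = √(427) = 20.7 mm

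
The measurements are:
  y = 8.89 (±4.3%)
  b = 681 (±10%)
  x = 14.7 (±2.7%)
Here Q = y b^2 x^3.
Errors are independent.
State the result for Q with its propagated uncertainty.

(1.31 ± 0.288) × 10^10

Relative error in a monomial: (δQ/Q)² = Σ (nᵢ · δxᵢ/xᵢ)².
  (1·δy/y)² = (1×0.0430)² = 0.00185;  (2·δb/b)² = (2×0.100)² = 0.0400;  (3·δx/x)² = (3×0.0270)² = 0.00656
δQ/Q = √(0.0484) = 0.220
Q = 1.31e+10, so δQ = 0.220 × 1.31e+10 = 2.88e+09.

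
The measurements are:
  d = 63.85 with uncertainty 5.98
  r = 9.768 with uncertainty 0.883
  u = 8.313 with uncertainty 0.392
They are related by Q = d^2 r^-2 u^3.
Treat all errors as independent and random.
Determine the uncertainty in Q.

Since Q is a product/quotient, work with relative uncertainties:
  (2·δd/d)² = (2×0.0937)² = 0.0351;  (-2·δr/r)² = (-2×0.0904)² = 0.0327;  (3·δu/u)² = (3×0.0472)² = 0.0200
δQ/Q = √(0.0878) = 0.296
Q = 24550, so δQ = 0.296 × 24550 = 7270.

7270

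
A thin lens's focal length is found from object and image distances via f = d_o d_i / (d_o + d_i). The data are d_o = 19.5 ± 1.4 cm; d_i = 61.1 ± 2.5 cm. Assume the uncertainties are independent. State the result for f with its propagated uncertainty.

∂f/∂d_o = (d_i/(d_o+d_i))² = 0.575;  ∂f/∂d_i = (d_o/(d_o+d_i))² = 0.0585
δf = √((∂f/∂d_o · δd_o)² + (∂f/∂d_i · δd_i)²) = √(0.647 + 0.0214) = 0.818 cm
f = 14.8 cm.

14.8 ± 0.818 cm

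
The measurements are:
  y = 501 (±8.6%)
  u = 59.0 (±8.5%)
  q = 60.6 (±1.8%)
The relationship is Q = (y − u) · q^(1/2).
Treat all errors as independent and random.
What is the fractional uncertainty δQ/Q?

Let w = y − u = 442. δw = √(δy² + δu²) = √(1860 + 25.2) = 43.4, so δw/w = 0.0981.
Q is then a monomial in w, q:
δQ/Q = √((δw/w)² + (½·δq/q)²) = √(0.00963 + 8.1e-05) = 0.0985

0.0985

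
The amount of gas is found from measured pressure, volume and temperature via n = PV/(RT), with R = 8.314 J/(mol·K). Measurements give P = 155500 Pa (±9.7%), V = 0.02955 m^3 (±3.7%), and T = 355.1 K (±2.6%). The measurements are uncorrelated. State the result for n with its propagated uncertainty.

1.556 ± 0.167 mol

n is a product of powers, so relative uncertainties combine in quadrature:
  (1·δP/P)² = (1×0.0970)² = 0.00941;  (1·δV/V)² = (1×0.0370)² = 0.00137;  (-1·δT/T)² = (-1×0.0260)² = 0.000676
δn/n = √(0.0115) = 0.107
n = 1.556 mol, so δn = 0.107 × 1.556 = 0.167 mol.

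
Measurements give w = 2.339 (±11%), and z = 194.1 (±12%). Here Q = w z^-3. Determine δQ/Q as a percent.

Relative error in a monomial: (δQ/Q)² = Σ (nᵢ · δxᵢ/xᵢ)².
  (1·δw/w)² = (1×0.110)² = 0.0121;  (-3·δz/z)² = (-3×0.120)² = 0.130
δQ/Q = √(0.142) = 0.376

37.6%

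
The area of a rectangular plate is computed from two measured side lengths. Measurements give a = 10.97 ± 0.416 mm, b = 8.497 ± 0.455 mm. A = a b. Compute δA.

6.12 mm^2

Relative error in a monomial: (δA/A)² = Σ (nᵢ · δxᵢ/xᵢ)².
  (1·δa/a)² = (1×0.0379)² = 0.00144;  (1·δb/b)² = (1×0.0535)² = 0.00287
δA/A = √(0.00431) = 0.0656
A = 93.21 mm^2, so δA = 0.0656 × 93.21 = 6.12 mm^2.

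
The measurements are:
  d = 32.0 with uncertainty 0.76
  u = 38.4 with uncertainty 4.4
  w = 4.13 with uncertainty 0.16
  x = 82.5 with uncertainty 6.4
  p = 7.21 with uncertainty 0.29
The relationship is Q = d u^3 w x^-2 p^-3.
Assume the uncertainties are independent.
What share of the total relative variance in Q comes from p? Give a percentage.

(δQ/Q)² = (1·δd/d)² + (3·δu/u)² + (1·δw/w)² + (-2·δx/x)² + (-3·δp/p)²
  d term: (1×0.0238)² = 0.000564
  u term: (3×0.115)² = 0.118
  w term: (1×0.0387)² = 0.00150
  x term: (-2×0.0776)² = 0.0241
  p term: (-3×0.0402)² = 0.0146
Total = 0.159. Share from p = 0.0146/0.159 = 0.0917.

9.17%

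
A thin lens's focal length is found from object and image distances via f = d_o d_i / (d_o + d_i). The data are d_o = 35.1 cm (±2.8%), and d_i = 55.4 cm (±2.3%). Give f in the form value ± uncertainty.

∂f/∂d_o = (d_i/(d_o+d_i))² = 0.375;  ∂f/∂d_i = (d_o/(d_o+d_i))² = 0.150
δf = √((∂f/∂d_o · δd_o)² + (∂f/∂d_i · δd_i)²) = √(0.136 + 0.0367) = 0.415 cm
f = 21.5 cm.

21.5 ± 0.415 cm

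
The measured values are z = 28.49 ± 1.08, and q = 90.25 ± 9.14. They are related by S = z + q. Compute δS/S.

0.0775

Each term contributes (cᵢ δxᵢ)² to (δS)²:
  (δz)² = 1.17;  (δq)² = 83.5
δS = √(84.7) = 9.20
S = 118.7, so δS/S = 9.20/118.7 = 0.0775.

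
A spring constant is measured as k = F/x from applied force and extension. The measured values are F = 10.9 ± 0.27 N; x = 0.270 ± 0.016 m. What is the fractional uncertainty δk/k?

For a monomial k ∝ F, x^-1, fractional errors add in quadrature:
  (1·δF/F)² = (1×0.0248)² = 0.000614;  (-1·δx/x)² = (-1×0.0593)² = 0.00351
δk/k = √(0.00413) = 0.0642

0.0642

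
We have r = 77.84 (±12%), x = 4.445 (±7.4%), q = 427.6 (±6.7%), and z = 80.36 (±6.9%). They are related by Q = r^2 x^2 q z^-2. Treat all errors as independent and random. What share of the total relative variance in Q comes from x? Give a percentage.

21.3%

(δQ/Q)² = (2·δr/r)² + (2·δx/x)² + (1·δq/q)² + (-2·δz/z)²
  r term: (2×0.120)² = 0.0576
  x term: (2×0.0740)² = 0.0219
  q term: (1×0.0670)² = 0.00449
  z term: (-2×0.0690)² = 0.0190
Total = 0.103. Share from x = 0.0219/0.103 = 0.213.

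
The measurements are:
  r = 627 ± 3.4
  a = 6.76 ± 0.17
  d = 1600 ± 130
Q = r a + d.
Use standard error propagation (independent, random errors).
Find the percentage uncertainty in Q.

Let p = r·a = 4240. δp/p = √((1·δr/r)² + (1·δa/a)²) = √(2.94e-05 + 0.000632) = 0.0257, so δp = 109.
Q = p + d: δQ = √(δp² + δd²) = √(11900 + 16900) = 170
Q = 5840, so δQ/Q = 170/5840 = 0.0291.

2.91%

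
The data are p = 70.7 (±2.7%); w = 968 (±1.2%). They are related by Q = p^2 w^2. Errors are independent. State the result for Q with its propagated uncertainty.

(4.68 ± 0.277) × 10^9

Relative error in a monomial: (δQ/Q)² = Σ (nᵢ · δxᵢ/xᵢ)².
  (2·δp/p)² = (2×0.0270)² = 0.00292;  (2·δw/w)² = (2×0.0120)² = 0.000576
δQ/Q = √(0.00349) = 0.0591
Q = 4.68e+09, so δQ = 0.0591 × 4.68e+09 = 2.77e+08.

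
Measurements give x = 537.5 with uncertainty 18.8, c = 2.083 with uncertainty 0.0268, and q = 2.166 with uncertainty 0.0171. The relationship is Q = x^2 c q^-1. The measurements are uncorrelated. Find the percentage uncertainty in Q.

7.16%

For a monomial Q ∝ x^2, c, q^-1, fractional errors add in quadrature:
  (2·δx/x)² = (2×0.0350)² = 0.00489;  (1·δc/c)² = (1×0.0129)² = 0.000166;  (-1·δq/q)² = (-1×0.00789)² = 6.23e-05
δQ/Q = √(0.00512) = 0.0716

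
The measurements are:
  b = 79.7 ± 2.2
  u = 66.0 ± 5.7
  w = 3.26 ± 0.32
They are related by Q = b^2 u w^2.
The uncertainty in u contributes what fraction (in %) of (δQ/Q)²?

(δQ/Q)² = (2·δb/b)² + (1·δu/u)² + (2·δw/w)²
  b term: (2×0.0276)² = 0.00305
  u term: (1×0.0864)² = 0.00746
  w term: (2×0.0982)² = 0.0385
Total = 0.0490. Share from u = 0.00746/0.0490 = 0.152.

15.2%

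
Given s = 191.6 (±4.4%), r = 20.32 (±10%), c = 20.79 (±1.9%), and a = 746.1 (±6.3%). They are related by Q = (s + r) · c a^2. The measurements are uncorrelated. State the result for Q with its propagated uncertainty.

Let u = s + r = 211.9. δu = √(δs² + δr²) = √(71.1 + 4.13) = 8.67, so δu/u = 0.0409.
Q is then a monomial in u, c, a:
δQ/Q = √((δu/u)² + (1·δc/c)² + (2·δa/a)²) = √(0.00167 + 0.000361 + 0.0159) = 0.134
Q = 2.453e+09, so δQ = 0.134 × 2.453e+09 = 3.28e+08.

(2.453 ± 0.328) × 10^9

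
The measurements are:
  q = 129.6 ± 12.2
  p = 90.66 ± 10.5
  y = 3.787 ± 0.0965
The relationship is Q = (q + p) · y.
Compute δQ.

64.6

Let u = q + p = 220.3. δu = √(δq² + δp²) = √(149 + 110) = 16.1, so δu/u = 0.0731.
Q is then a monomial in u, y:
δQ/Q = √((δu/u)² + (1·δy/y)²) = √(0.00534 + 0.000649) = 0.0774
Q = 834.1, so δQ = 0.0774 × 834.1 = 64.6.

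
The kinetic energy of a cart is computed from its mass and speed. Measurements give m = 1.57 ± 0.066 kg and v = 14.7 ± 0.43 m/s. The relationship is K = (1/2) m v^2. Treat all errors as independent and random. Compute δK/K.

Since K is a product/quotient, work with relative uncertainties:
  (1·δm/m)² = (1×0.0420)² = 0.00177;  (2·δv/v)² = (2×0.0293)² = 0.00342
δK/K = √(0.00519) = 0.0720

0.0720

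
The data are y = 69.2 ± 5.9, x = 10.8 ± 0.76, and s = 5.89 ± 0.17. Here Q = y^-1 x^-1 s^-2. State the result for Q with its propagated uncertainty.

(3.86 ± 0.481) × 10^-5

Products/powers → add relative errors in quadrature, weighted by exponent:
  (-1·δy/y)² = (-1×0.0853)² = 0.00727;  (-1·δx/x)² = (-1×0.0704)² = 0.00495;  (-2·δs/s)² = (-2×0.0289)² = 0.00333
δQ/Q = √(0.0156) = 0.125
Q = 3.86e-05, so δQ = 0.125 × 3.86e-05 = 4.81e-06.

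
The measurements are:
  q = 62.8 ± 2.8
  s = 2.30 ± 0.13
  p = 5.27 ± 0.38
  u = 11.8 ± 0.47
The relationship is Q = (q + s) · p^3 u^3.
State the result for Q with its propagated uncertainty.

(1.57 ± 0.393) × 10^7

Let w = q + s = 65.1. δw = √(δq² + δs²) = √(7.84 + 0.0169) = 2.80, so δw/w = 0.0431.
Q is then a monomial in w, p, u:
δQ/Q = √((δw/w)² + (3·δp/p)² + (3·δu/u)²) = √(0.00185 + 0.0468 + 0.0143) = 0.251
Q = 1.57e+07, so δQ = 0.251 × 1.57e+07 = 3.93e+06.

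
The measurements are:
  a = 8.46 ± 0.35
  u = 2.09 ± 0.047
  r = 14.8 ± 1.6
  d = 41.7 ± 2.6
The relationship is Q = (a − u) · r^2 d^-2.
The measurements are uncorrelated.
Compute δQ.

0.205

Let w = a − u = 6.37. δw = √(δa² + δu²) = √(0.122 + 0.00221) = 0.353, so δw/w = 0.0554.
Q is then a monomial in w, r, d:
δQ/Q = √((δw/w)² + (2·δr/r)² + (-2·δd/d)²) = √(0.00307 + 0.0467 + 0.0156) = 0.256
Q = 0.802, so δQ = 0.256 × 0.802 = 0.205.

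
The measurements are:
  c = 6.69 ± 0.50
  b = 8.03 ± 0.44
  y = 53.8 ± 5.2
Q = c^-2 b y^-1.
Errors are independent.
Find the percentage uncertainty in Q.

18.6%

Products/powers → add relative errors in quadrature, weighted by exponent:
  (-2·δc/c)² = (-2×0.0747)² = 0.0223;  (1·δb/b)² = (1×0.0548)² = 0.00300;  (-1·δy/y)² = (-1×0.0967)² = 0.00934
δQ/Q = √(0.0347) = 0.186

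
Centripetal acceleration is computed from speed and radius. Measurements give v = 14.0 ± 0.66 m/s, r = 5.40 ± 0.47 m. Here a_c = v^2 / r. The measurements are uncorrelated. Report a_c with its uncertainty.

Relative error in a monomial: (δa_c/a_c)² = Σ (nᵢ · δxᵢ/xᵢ)².
  (2·δv/v)² = (2×0.0471)² = 0.00889;  (-1·δr/r)² = (-1×0.0870)² = 0.00758
δa_c/a_c = √(0.0165) = 0.128
a_c = 36.3 m/s^2, so δa_c = 0.128 × 36.3 = 4.66 m/s^2.

36.3 ± 4.66 m/s^2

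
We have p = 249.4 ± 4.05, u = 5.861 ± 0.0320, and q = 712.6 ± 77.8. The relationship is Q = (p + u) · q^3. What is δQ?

Let w = p + u = 255.3. δw = √(δp² + δu²) = √(16.4 + 0.00102) = 4.05, so δw/w = 0.0159.
Q is then a monomial in w, q:
δQ/Q = √((δw/w)² + (3·δq/q)²) = √(0.000252 + 0.107) = 0.328
Q = 9.237e+10, so δQ = 0.328 × 9.237e+10 = 3.03e+10.

3.03e+10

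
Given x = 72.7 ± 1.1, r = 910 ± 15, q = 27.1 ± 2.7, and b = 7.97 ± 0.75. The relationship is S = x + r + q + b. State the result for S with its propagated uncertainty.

1020 ± 15.3

Each term contributes (cᵢ δxᵢ)² to (δS)²:
  (δx)² = 1.21;  (δr)² = 225;  (δq)² = 7.29;  (δb)² = 0.562
δS = √(234) = 15.3
S = 1020.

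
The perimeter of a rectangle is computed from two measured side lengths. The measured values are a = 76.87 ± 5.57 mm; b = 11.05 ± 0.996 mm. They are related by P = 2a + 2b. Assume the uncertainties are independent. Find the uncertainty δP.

P is a linear combination, so absolute uncertainties add in quadrature:
  (2·δa)² = 124;  (2·δb)² = 3.97
δP = √(128) = 11.3 mm

11.3 mm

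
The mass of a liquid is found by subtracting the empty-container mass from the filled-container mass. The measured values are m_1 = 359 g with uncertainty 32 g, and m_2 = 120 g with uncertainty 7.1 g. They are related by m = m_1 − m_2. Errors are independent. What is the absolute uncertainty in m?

Sums and differences: (δm)² = Σ (cᵢ δxᵢ)².
  (δm_1)² = 1020;  (δm_2)² = 50.4
δm = √(1070) = 32.8 g

32.8 g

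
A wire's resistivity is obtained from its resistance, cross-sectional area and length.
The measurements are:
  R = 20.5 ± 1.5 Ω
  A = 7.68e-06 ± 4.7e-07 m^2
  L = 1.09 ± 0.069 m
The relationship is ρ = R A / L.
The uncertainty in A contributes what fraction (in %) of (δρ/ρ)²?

(δρ/ρ)² = (1·δR/R)² + (1·δA/A)² + (-1·δL/L)²
  R term: (1×0.0732)² = 0.00535
  A term: (1×0.0612)² = 0.00375
  L term: (-1×0.0633)² = 0.00401
Total = 0.0131. Share from A = 0.00375/0.0131 = 0.286.

28.6%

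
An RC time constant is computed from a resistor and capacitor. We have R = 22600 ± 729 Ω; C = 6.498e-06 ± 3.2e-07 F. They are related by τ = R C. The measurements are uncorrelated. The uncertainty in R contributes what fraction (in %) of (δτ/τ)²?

(δτ/τ)² = (1·δR/R)² + (1·δC/C)²
  R term: (1×0.0323)² = 0.00104
  C term: (1×0.0492)² = 0.00243
Total = 0.00347. Share from R = 0.00104/0.00347 = 0.300.

30.0%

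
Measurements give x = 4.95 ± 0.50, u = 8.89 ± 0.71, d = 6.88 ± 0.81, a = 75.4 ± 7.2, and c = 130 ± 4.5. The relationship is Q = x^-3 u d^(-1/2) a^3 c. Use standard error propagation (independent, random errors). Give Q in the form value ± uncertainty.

(1.56 ± 0.670) × 10^6

Since Q is a product/quotient, work with relative uncertainties:
  (-3·δx/x)² = (-3×0.101)² = 0.0918;  (1·δu/u)² = (1×0.0799)² = 0.00638;  (−½·δd/d)² = (-0.5×0.118)² = 0.00347;  (3·δa/a)² = (3×0.0955)² = 0.0821;  (1·δc/c)² = (1×0.0346)² = 0.00120
δQ/Q = √(0.185) = 0.430
Q = 1.56e+06, so δQ = 0.430 × 1.56e+06 = 6.7e+05.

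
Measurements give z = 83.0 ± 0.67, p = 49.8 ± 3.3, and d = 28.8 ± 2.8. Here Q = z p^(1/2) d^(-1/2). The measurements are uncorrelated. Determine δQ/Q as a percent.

Since Q is a product/quotient, work with relative uncertainties:
  (1·δz/z)² = (1×0.00807)² = 6.52e-05;  (½·δp/p)² = (0.5×0.0663)² = 0.00110;  (−½·δd/d)² = (-0.5×0.0972)² = 0.00236
δQ/Q = √(0.00353) = 0.0594

5.94%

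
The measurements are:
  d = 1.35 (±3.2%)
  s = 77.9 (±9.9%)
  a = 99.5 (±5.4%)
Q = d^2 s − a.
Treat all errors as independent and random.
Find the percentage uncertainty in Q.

41.4%

Let p = d^2·s = 142. δp/p = √((2·δd/d)² + (1·δs/s)²) = √(0.00410 + 0.00980) = 0.118, so δp = 16.7.
Q = p − a: δQ = √(δp² + δa²) = √(280 + 28.9) = 17.6
Q = 42.5, so δQ/Q = 17.6/42.5 = 0.414.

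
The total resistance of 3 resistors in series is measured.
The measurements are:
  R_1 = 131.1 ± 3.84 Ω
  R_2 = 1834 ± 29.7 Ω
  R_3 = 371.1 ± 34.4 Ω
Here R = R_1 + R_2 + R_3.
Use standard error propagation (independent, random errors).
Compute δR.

Sums and differences: (δR)² = Σ (cᵢ δxᵢ)².
  (δR_1)² = 14.7;  (δR_2)² = 882;  (δR_3)² = 1180
δR = √(2080) = 45.6 Ω

45.6 Ω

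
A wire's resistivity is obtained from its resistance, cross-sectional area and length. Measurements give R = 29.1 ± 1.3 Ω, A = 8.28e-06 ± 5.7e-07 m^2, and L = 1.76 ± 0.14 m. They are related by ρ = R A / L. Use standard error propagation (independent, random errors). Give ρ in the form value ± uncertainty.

ρ is a product of powers, so relative uncertainties combine in quadrature:
  (1·δR/R)² = (1×0.0447)² = 0.00200;  (1·δA/A)² = (1×0.0688)² = 0.00474;  (-1·δL/L)² = (-1×0.0795)² = 0.00633
δρ/ρ = √(0.0131) = 0.114
ρ = 0.000137 Ω·m, so δρ = 0.114 × 0.000137 = 1.56e-05 Ω·m.

(1.37 ± 0.156) × 10^-4 Ω·m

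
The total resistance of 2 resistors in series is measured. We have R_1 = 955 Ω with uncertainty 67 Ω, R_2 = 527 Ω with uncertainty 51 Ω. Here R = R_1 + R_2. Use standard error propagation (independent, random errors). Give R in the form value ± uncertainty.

1480 ± 84.2 Ω

Absolute uncertainties add in quadrature for a linear combination:
  (δR_1)² = 4490;  (δR_2)² = 2600
δR = √(7090) = 84.2 Ω
R = 1480 Ω.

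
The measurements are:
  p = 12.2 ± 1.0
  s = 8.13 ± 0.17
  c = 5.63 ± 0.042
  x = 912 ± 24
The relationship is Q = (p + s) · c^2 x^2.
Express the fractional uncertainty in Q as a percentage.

7.40%

Let u = p + s = 20.3. δu = √(δp² + δs²) = √(1.00 + 0.0289) = 1.01, so δu/u = 0.0499.
Q is then a monomial in u, c, x:
δQ/Q = √((δu/u)² + (2·δc/c)² + (2·δx/x)²) = √(0.00249 + 0.000223 + 0.00277) = 0.0740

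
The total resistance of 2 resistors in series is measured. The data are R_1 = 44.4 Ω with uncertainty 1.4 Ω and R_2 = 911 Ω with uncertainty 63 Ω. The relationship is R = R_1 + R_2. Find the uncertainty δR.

63.0 Ω

Sums and differences: (δR)² = Σ (cᵢ δxᵢ)².
  (δR_1)² = 1.96;  (δR_2)² = 3970
δR = √(3970) = 63.0 Ω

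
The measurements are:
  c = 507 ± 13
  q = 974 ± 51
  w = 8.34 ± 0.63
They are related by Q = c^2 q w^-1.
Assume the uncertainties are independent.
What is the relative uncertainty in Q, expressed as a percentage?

For a monomial Q ∝ c^2, q, w^-1, fractional errors add in quadrature:
  (2·δc/c)² = (2×0.0256)² = 0.00263;  (1·δq/q)² = (1×0.0524)² = 0.00274;  (-1·δw/w)² = (-1×0.0755)² = 0.00571
δQ/Q = √(0.0111) = 0.105

10.5%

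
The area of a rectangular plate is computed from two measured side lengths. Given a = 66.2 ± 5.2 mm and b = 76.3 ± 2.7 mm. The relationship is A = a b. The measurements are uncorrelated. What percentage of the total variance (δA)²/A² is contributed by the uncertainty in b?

(δA/A)² = (1·δa/a)² + (1·δb/b)²
  a term: (1×0.0785)² = 0.00617
  b term: (1×0.0354)² = 0.00125
Total = 0.00742. Share from b = 0.00125/0.00742 = 0.169.

16.9%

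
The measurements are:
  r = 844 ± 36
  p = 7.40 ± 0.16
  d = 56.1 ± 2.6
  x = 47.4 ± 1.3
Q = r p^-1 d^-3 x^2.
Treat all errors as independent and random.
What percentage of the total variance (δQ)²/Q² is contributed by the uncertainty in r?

7.39%

(δQ/Q)² = (1·δr/r)² + (-1·δp/p)² + (-3·δd/d)² + (2·δx/x)²
  r term: (1×0.0427)² = 0.00182
  p term: (-1×0.0216)² = 0.000467
  d term: (-3×0.0463)² = 0.0193
  x term: (2×0.0274)² = 0.00301
Total = 0.0246. Share from r = 0.00182/0.0246 = 0.0739.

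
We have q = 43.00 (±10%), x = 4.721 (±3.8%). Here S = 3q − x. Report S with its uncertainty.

124.3 ± 12.9

S is a linear combination, so absolute uncertainties add in quadrature:
  (3·δq)² = 166;  (δx)² = 0.0322
δS = √(166) = 12.9
S = 124.3.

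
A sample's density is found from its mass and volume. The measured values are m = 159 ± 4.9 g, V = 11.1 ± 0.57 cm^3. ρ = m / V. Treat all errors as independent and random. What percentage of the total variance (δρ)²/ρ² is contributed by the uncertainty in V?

73.5%

(δρ/ρ)² = (1·δm/m)² + (-1·δV/V)²
  m term: (1×0.0308)² = 0.000950
  V term: (-1×0.0514)² = 0.00264
Total = 0.00359. Share from V = 0.00264/0.00359 = 0.735.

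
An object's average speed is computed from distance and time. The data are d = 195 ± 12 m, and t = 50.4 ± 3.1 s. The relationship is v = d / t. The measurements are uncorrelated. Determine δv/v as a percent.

8.70%

Since v is a product/quotient, work with relative uncertainties:
  (1·δd/d)² = (1×0.0615)² = 0.00379;  (-1·δt/t)² = (-1×0.0615)² = 0.00378
δv/v = √(0.00757) = 0.0870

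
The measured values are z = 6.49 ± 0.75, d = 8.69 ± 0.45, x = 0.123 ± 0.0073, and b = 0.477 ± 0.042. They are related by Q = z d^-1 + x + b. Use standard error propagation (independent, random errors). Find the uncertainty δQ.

Let p = z·d^-1 = 0.747. δp/p = √((1·δz/z)² + (-1·δd/d)²) = √(0.0134 + 0.00268) = 0.127, so δp = 0.0946.
Q = p + x + b: δQ = √(δp² + δx² + δb²) = √(0.00894 + 5.33e-05 + 0.00176) = 0.104

0.104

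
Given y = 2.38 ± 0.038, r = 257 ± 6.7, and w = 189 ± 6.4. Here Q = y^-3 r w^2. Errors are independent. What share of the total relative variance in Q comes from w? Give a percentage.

(δQ/Q)² = (-3·δy/y)² + (1·δr/r)² + (2·δw/w)²
  y term: (-3×0.0160)² = 0.00229
  r term: (1×0.0261)² = 0.000680
  w term: (2×0.0339)² = 0.00459
Total = 0.00756. Share from w = 0.00459/0.00756 = 0.607.

60.7%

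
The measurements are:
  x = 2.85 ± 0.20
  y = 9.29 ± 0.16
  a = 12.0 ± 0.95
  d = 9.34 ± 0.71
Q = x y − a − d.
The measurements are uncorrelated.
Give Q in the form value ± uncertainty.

Let p = x·y = 26.5. δp/p = √((1·δx/x)² + (1·δy/y)²) = √(0.00492 + 0.000297) = 0.0723, so δp = 1.91.
Q = p − a − d: δQ = √(δp² + δa² + δd²) = √(3.66 + 0.902 + 0.504) = 2.25
Q = 5.14.

5.14 ± 2.25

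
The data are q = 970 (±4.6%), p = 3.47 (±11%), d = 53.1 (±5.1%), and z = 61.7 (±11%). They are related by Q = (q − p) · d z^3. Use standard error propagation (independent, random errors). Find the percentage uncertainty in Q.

Let u = q − p = 967. δu = √(δq² + δp²) = √(1990 + 0.146) = 44.6, so δu/u = 0.0462.
Q is then a monomial in u, d, z:
δQ/Q = √((δu/u)² + (1·δd/d)² + (3·δz/z)²) = √(0.00213 + 0.00260 + 0.109) = 0.337

33.7%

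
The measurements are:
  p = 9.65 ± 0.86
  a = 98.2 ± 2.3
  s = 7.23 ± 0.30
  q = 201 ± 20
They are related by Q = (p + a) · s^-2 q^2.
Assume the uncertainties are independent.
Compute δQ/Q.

Let u = p + a = 108. δu = √(δp² + δa²) = √(0.740 + 5.29) = 2.46, so δu/u = 0.0228.
Q is then a monomial in u, s, q:
δQ/Q = √((δu/u)² + (-2·δs/s)² + (2·δq/q)²) = √(0.000518 + 0.00689 + 0.0396) = 0.217

0.217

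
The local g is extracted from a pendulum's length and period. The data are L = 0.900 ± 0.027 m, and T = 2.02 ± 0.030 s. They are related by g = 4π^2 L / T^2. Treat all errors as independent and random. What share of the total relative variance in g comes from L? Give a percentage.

(δg/g)² = (1·δL/L)² + (-2·δT/T)²
  L term: (1×0.0300)² = 0.000900
  T term: (-2×0.0149)² = 0.000882
Total = 0.00178. Share from L = 0.000900/0.00178 = 0.505.

50.5%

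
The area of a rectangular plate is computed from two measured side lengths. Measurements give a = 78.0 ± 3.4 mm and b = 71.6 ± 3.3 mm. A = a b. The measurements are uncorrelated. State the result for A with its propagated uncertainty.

For a monomial A ∝ a, b, fractional errors add in quadrature:
  (1·δa/a)² = (1×0.0436)² = 0.00190;  (1·δb/b)² = (1×0.0461)² = 0.00212
δA/A = √(0.00402) = 0.0634
A = 5580 mm^2, so δA = 0.0634 × 5580 = 354 mm^2.

5580 ± 354 mm^2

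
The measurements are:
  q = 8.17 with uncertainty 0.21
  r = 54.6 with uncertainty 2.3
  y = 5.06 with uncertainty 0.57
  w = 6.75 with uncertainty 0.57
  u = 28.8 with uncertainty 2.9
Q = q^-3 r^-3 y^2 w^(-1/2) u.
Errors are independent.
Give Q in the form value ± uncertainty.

(3.20 ± 0.930) × 10^-6

Since Q is a product/quotient, work with relative uncertainties:
  (-3·δq/q)² = (-3×0.0257)² = 0.00595;  (-3·δr/r)² = (-3×0.0421)² = 0.0160;  (2·δy/y)² = (2×0.113)² = 0.0508;  (−½·δw/w)² = (-0.5×0.0844)² = 0.00178;  (1·δu/u)² = (1×0.101)² = 0.0101
δQ/Q = √(0.0846) = 0.291
Q = 3.2e-06, so δQ = 0.291 × 3.2e-06 = 9.3e-07.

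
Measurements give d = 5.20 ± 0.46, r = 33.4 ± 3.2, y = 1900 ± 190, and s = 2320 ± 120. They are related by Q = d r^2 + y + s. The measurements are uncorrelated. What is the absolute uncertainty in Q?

Let p = d·r^2 = 5800. δp/p = √((1·δd/d)² + (2·δr/r)²) = √(0.00783 + 0.0367) = 0.211, so δp = 1220.
Q = p + y + s: δQ = √(δp² + δy² + δs²) = √(1.5e+06 + 36100 + 14400) = 1240

1240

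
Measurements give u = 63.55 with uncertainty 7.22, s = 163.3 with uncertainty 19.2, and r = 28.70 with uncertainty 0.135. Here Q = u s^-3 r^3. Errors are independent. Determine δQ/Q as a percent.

37.1%

Each factor contributes (exponent × relative error)² to (δQ/Q)²:
  (1·δu/u)² = (1×0.114)² = 0.0129;  (-3·δs/s)² = (-3×0.118)² = 0.124;  (3·δr/r)² = (3×0.00470)² = 0.000199
δQ/Q = √(0.138) = 0.371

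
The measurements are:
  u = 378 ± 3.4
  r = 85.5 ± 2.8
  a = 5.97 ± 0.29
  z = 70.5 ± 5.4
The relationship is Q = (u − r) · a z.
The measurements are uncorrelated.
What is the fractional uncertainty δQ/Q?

Let w = u − r = 292. δw = √(δu² + δr²) = √(11.6 + 7.84) = 4.40, so δw/w = 0.0151.
Q is then a monomial in w, a, z:
δQ/Q = √((δw/w)² + (1·δa/a)² + (1·δz/z)²) = √(0.000227 + 0.00236 + 0.00587) = 0.0919

0.0919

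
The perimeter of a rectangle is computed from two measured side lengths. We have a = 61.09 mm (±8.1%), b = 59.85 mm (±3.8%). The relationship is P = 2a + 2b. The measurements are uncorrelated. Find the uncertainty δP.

10.9 mm

For a sum/difference, combine absolute errors in quadrature:
  (2·δa)² = 97.9;  (2·δb)² = 20.7
δP = √(119) = 10.9 mm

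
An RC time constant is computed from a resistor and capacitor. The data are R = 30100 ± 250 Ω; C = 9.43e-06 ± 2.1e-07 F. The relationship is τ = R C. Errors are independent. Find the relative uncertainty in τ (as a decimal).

Each factor contributes (exponent × relative error)² to (δτ/τ)²:
  (1·δR/R)² = (1×0.00831)² = 6.9e-05;  (1·δC/C)² = (1×0.0223)² = 0.000496
δτ/τ = √(0.000565) = 0.0238

0.0238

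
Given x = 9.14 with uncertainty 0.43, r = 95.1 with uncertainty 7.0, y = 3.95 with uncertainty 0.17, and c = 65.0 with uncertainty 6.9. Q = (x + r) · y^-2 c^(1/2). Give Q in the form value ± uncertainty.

Let u = x + r = 104. δu = √(δx² + δr²) = √(0.185 + 49.0) = 7.01, so δu/u = 0.0673.
Q is then a monomial in u, y, c:
δQ/Q = √((δu/u)² + (-2·δy/y)² + (½·δc/c)²) = √(0.00453 + 0.00741 + 0.00282) = 0.121
Q = 53.9, so δQ = 0.121 × 53.9 = 6.54.

53.9 ± 6.54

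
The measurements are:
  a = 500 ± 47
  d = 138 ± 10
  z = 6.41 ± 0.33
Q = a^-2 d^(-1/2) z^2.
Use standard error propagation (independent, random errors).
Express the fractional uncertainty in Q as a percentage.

21.7%

Q is a product of powers, so relative uncertainties combine in quadrature:
  (-2·δa/a)² = (-2×0.0940)² = 0.0353;  (−½·δd/d)² = (-0.5×0.0725)² = 0.00131;  (2·δz/z)² = (2×0.0515)² = 0.0106
δQ/Q = √(0.0473) = 0.217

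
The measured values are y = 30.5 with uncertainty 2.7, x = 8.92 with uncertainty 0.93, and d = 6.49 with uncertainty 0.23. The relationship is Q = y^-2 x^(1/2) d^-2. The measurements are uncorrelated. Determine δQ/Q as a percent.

Q is a product of powers, so relative uncertainties combine in quadrature:
  (-2·δy/y)² = (-2×0.0885)² = 0.0313;  (½·δx/x)² = (0.5×0.104)² = 0.00272;  (-2·δd/d)² = (-2×0.0354)² = 0.00502
δQ/Q = √(0.0391) = 0.198

19.8%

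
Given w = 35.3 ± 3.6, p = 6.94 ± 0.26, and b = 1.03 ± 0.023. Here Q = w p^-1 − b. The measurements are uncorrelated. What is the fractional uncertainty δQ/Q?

Let h = w·p^-1 = 5.09. δh/h = √((1·δw/w)² + (-1·δp/p)²) = √(0.0104 + 0.00140) = 0.109, so δh = 0.553.
Q = h − b: δQ = √(δh² + δb²) = √(0.305 + 0.000529) = 0.553
Q = 4.06, so δQ/Q = 0.553/4.06 = 0.136.

0.136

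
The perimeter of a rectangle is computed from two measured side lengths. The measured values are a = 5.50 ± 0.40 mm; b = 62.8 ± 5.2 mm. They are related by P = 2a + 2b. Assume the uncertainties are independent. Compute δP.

10.4 mm

Sums and differences: (δP)² = Σ (cᵢ δxᵢ)².
  (2·δa)² = 0.640;  (2·δb)² = 108
δP = √(109) = 10.4 mm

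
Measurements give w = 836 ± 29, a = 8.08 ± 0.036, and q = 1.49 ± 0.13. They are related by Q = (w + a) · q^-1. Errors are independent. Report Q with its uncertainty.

Let u = w + a = 844. δu = √(δw² + δa²) = √(841 + 0.00130) = 29.0, so δu/u = 0.0344.
Q is then a monomial in u, q:
δQ/Q = √((δu/u)² + (-1·δq/q)²) = √(0.00118 + 0.00761) = 0.0938
Q = 566, so δQ = 0.0938 × 566 = 53.1.

566 ± 53.1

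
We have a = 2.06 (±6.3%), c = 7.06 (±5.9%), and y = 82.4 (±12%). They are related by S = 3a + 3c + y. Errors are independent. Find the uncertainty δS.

9.97

For a sum/difference, combine absolute errors in quadrature:
  (3·δa)² = 0.152;  (3·δc)² = 1.56;  (δy)² = 97.8
δS = √(99.5) = 9.97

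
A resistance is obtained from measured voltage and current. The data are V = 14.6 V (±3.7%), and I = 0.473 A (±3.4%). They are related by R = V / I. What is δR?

Since R is a product/quotient, work with relative uncertainties:
  (1·δV/V)² = (1×0.0370)² = 0.00137;  (-1·δI/I)² = (-1×0.0340)² = 0.00116
δR/R = √(0.00253) = 0.0502
R = 30.9 Ω, so δR = 0.0502 × 30.9 = 1.55 Ω.

1.55 Ω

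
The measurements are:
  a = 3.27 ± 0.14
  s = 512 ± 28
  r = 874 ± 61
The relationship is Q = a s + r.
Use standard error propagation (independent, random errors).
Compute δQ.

131

Let p = a·s = 1670. δp/p = √((1·δa/a)² + (1·δs/s)²) = √(0.00183 + 0.00299) = 0.0695, so δp = 116.
Q = p + r: δQ = √(δp² + δr²) = √(13500 + 3720) = 131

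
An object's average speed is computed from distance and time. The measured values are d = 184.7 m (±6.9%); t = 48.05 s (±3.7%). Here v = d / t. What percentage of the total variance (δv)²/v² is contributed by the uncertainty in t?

(δv/v)² = (1·δd/d)² + (-1·δt/t)²
  d term: (1×0.0690)² = 0.00476
  t term: (-1×0.0370)² = 0.00137
Total = 0.00613. Share from t = 0.00137/0.00613 = 0.223.

22.3%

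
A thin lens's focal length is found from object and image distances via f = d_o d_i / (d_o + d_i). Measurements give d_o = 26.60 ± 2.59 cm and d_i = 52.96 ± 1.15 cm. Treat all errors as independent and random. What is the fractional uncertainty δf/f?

∂f/∂d_o = (d_i/(d_o+d_i))² = 0.443;  ∂f/∂d_i = (d_o/(d_o+d_i))² = 0.112
δf = √((∂f/∂d_o · δd_o)² + (∂f/∂d_i · δd_i)²) = √(1.32 + 0.0165) = 1.15 cm
f = 17.71 cm, so δf/f = 1.15/17.71 = 0.0652.

0.0652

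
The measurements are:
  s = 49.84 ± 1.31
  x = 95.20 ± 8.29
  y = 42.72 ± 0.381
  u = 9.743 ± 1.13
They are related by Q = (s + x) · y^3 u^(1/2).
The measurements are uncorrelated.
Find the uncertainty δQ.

Let w = s + x = 145.0. δw = √(δs² + δx²) = √(1.72 + 68.7) = 8.39, so δw/w = 0.0579.
Q is then a monomial in w, y, u:
δQ/Q = √((δw/w)² + (3·δy/y)² + (½·δu/u)²) = √(0.00335 + 0.000716 + 0.00336) = 0.0862
Q = 3.53e+07, so δQ = 0.0862 × 3.53e+07 = 3.04e+06.

3.04e+06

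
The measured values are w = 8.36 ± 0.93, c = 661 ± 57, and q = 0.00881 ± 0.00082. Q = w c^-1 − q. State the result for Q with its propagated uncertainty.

Let p = w·c^-1 = 0.0126. δp/p = √((1·δw/w)² + (-1·δc/c)²) = √(0.0124 + 0.00744) = 0.141, so δp = 0.00178.
Q = p − q: δQ = √(δp² + δq²) = √(3.17e-06 + 6.72e-07) = 0.00196
Q = 0.00384.

0.00384 ± 0.00196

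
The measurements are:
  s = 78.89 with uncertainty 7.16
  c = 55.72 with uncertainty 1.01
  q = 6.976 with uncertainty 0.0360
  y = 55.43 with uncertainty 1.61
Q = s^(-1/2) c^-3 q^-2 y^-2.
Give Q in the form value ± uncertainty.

(4.353 ± 0.401) × 10^-12

Since Q is a product/quotient, work with relative uncertainties:
  (−½·δs/s)² = (-0.5×0.0908)² = 0.00206;  (-3·δc/c)² = (-3×0.0181)² = 0.00296;  (-2·δq/q)² = (-2×0.00516)² = 0.000107;  (-2·δy/y)² = (-2×0.0290)² = 0.00337
δQ/Q = √(0.00850) = 0.0922
Q = 4.353e-12, so δQ = 0.0922 × 4.353e-12 = 4.01e-13.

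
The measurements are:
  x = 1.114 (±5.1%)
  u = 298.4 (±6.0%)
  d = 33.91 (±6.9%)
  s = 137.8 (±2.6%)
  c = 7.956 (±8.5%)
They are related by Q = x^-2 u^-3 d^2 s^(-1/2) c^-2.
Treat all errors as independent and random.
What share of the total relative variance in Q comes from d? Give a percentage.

20.9%

(δQ/Q)² = (-2·δx/x)² + (-3·δu/u)² + (2·δd/d)² + (−½·δs/s)² + (-2·δc/c)²
  x term: (-2×0.0510)² = 0.0104
  u term: (-3×0.0600)² = 0.0324
  d term: (2×0.0690)² = 0.0190
  s term: (-0.5×0.0260)² = 0.000169
  c term: (-2×0.0850)² = 0.0289
Total = 0.0909. Share from d = 0.0190/0.0909 = 0.209.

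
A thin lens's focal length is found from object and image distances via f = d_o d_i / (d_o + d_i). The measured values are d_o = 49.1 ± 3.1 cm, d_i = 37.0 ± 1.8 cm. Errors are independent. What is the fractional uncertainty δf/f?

0.0388

∂f/∂d_o = (d_i/(d_o+d_i))² = 0.185;  ∂f/∂d_i = (d_o/(d_o+d_i))² = 0.325
δf = √((∂f/∂d_o · δd_o)² + (∂f/∂d_i · δd_i)²) = √(0.328 + 0.343) = 0.819 cm
f = 21.1 cm, so δf/f = 0.819/21.1 = 0.0388.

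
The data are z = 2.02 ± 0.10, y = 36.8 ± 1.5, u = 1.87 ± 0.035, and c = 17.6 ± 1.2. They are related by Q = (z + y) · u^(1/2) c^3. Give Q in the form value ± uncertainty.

Let w = z + y = 38.8. δw = √(δz² + δy²) = √(0.0100 + 2.25) = 1.50, so δw/w = 0.0387.
Q is then a monomial in w, u, c:
δQ/Q = √((δw/w)² + (½·δu/u)² + (3·δc/c)²) = √(0.00150 + 8.76e-05 + 0.0418) = 0.208
Q = 2.89e+05, so δQ = 0.208 × 2.89e+05 = 60300.

(2.89 ± 0.603) × 10^5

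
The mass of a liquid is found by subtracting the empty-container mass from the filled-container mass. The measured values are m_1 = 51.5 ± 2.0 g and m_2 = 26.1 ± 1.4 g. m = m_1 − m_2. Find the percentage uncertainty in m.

Each term contributes (cᵢ δxᵢ)² to (δm)²:
  (δm_1)² = 4.00;  (δm_2)² = 1.96
δm = √(5.96) = 2.44 g
m = 25.4 g, so δm/m = 2.44/25.4 = 0.0961.

9.61%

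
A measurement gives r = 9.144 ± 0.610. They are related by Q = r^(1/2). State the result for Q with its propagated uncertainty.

Q ∝ r^(1/2), so δQ/Q = |½| · δr/r = 0.5 × 0.0667 = 0.0334.
Q = 3.024, so δQ = 0.0334 × 3.024 = 0.101.

3.024 ± 0.101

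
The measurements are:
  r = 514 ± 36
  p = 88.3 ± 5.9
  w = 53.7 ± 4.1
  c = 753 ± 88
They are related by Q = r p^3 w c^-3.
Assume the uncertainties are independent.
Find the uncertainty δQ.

18.6

Each factor contributes (exponent × relative error)² to (δQ/Q)²:
  (1·δr/r)² = (1×0.0700)² = 0.00491;  (3·δp/p)² = (3×0.0668)² = 0.0402;  (1·δw/w)² = (1×0.0764)² = 0.00583;  (-3·δc/c)² = (-3×0.117)² = 0.123
δQ/Q = √(0.174) = 0.417
Q = 44.5, so δQ = 0.417 × 44.5 = 18.6.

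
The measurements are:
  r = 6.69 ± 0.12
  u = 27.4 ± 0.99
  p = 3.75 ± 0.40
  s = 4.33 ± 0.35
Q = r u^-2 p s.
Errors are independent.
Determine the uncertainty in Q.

0.0222

Relative error in a monomial: (δQ/Q)² = Σ (nᵢ · δxᵢ/xᵢ)².
  (1·δr/r)² = (1×0.0179)² = 0.000322;  (-2·δu/u)² = (-2×0.0361)² = 0.00522;  (1·δp/p)² = (1×0.107)² = 0.0114;  (1·δs/s)² = (1×0.0808)² = 0.00653
δQ/Q = √(0.0235) = 0.153
Q = 0.145, so δQ = 0.153 × 0.145 = 0.0222.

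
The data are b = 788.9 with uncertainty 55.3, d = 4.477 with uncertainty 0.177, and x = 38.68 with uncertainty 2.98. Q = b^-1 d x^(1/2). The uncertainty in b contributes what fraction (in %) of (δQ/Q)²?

(δQ/Q)² = (-1·δb/b)² + (1·δd/d)² + (½·δx/x)²
  b term: (-1×0.0701)² = 0.00491
  d term: (1×0.0395)² = 0.00156
  x term: (0.5×0.0770)² = 0.00148
Total = 0.00796. Share from b = 0.00491/0.00796 = 0.617.

61.7%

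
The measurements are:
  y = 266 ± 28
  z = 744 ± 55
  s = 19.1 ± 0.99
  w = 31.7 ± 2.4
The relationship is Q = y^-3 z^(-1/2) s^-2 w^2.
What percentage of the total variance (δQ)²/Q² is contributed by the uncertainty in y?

(δQ/Q)² = (-3·δy/y)² + (−½·δz/z)² + (-2·δs/s)² + (2·δw/w)²
  y term: (-3×0.105)² = 0.0997
  z term: (-0.5×0.0739)² = 0.00137
  s term: (-2×0.0518)² = 0.0107
  w term: (2×0.0757)² = 0.0229
Total = 0.135. Share from y = 0.0997/0.135 = 0.740.

74.0%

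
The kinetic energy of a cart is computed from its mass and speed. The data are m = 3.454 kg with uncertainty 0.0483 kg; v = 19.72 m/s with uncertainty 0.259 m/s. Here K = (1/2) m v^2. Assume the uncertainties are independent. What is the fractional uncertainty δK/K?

Since K is a product/quotient, work with relative uncertainties:
  (1·δm/m)² = (1×0.0140)² = 0.000196;  (2·δv/v)² = (2×0.0131)² = 0.000690
δK/K = √(0.000886) = 0.0298

0.0298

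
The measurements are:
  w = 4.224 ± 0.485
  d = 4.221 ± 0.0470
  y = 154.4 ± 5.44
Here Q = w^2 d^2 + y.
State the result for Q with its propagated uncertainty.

Let p = w^2·d^2 = 317.9. δp/p = √((2·δw/w)² + (2·δd/d)²) = √(0.0527 + 0.000496) = 0.231, so δp = 73.3.
Q = p + y: δQ = √(δp² + δy²) = √(5380 + 29.6) = 73.5
Q = 472.3.

472.3 ± 73.5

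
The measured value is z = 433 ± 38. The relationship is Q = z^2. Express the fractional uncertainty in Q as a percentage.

Q ∝ z^2, so δQ/Q = |2| · δz/z = 2 × 0.0878 = 0.176.

17.6%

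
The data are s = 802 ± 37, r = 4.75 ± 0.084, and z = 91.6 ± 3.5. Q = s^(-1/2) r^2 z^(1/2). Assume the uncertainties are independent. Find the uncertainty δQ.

0.353

Relative error in a monomial: (δQ/Q)² = Σ (nᵢ · δxᵢ/xᵢ)².
  (−½·δs/s)² = (-0.5×0.0461)² = 0.000532;  (2·δr/r)² = (2×0.0177)² = 0.00125;  (½·δz/z)² = (0.5×0.0382)² = 0.000365
δQ/Q = √(0.00215) = 0.0463
Q = 7.63, so δQ = 0.0463 × 7.63 = 0.353.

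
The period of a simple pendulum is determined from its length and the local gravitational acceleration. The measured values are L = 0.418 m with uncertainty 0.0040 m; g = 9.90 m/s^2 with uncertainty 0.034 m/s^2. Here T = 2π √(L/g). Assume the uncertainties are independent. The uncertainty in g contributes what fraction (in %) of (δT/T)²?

11.4%

(δT/T)² = (½·δL/L)² + (−½·δg/g)²
  L term: (0.5×0.00957)² = 2.29e-05
  g term: (-0.5×0.00343)² = 2.95e-06
Total = 2.58e-05. Share from g = 2.95e-06/2.58e-05 = 0.114.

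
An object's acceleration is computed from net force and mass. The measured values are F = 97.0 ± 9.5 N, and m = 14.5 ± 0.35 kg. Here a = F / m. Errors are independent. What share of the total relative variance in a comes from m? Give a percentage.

(δa/a)² = (1·δF/F)² + (-1·δm/m)²
  F term: (1×0.0979)² = 0.00959
  m term: (-1×0.0241)² = 0.000583
Total = 0.0102. Share from m = 0.000583/0.0102 = 0.0573.

5.73%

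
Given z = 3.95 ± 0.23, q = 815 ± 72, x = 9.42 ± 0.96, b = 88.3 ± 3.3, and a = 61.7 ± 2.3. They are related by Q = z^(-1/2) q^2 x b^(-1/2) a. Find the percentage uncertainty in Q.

Relative error in a monomial: (δQ/Q)² = Σ (nᵢ · δxᵢ/xᵢ)².
  (−½·δz/z)² = (-0.5×0.0582)² = 0.000848;  (2·δq/q)² = (2×0.0883)² = 0.0312;  (1·δx/x)² = (1×0.102)² = 0.0104;  (−½·δb/b)² = (-0.5×0.0374)² = 0.000349;  (1·δa/a)² = (1×0.0373)² = 0.00139
δQ/Q = √(0.0442) = 0.210

21.0%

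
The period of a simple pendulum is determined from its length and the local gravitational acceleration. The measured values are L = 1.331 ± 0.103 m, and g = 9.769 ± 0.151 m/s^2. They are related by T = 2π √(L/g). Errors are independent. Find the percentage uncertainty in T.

3.95%

Each factor contributes (exponent × relative error)² to (δT/T)²:
  (½·δL/L)² = (0.5×0.0774)² = 0.00150;  (−½·δg/g)² = (-0.5×0.0155)² = 5.97e-05
δT/T = √(0.00156) = 0.0395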